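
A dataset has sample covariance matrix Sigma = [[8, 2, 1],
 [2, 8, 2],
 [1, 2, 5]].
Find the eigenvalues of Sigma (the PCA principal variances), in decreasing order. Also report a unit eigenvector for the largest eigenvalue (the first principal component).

Step 1 — characteristic polynomial p(λ) = det(λI - Sigma) = λ³ - tr·λ² + c_1·λ - det, where tr = trace, c_1 = sum of the principal 2×2 minors, det = det(Sigma):
  tr = 8 + 8 + 5 = 21,
  c_1 = (8·8 - (2)²) + (8·5 - (1)²) + (8·5 - (2)²) = 60 + 39 + 36 = 135,
  det = 8·(8·5 - (2)²) - (2)·((2)·5 - (2)·(1)) + (1)·((2)·(2) - 8·(1)) = 8·(36) - (2)·(8) + (1)·(-4) = 268.
  So p(λ) = λ³ - 21λ² + 135λ - 268.
Step 2 — look for an integer root (rational root theorem: any rational root is an integer divisor of 268). Testing λ = 4:
  p(4) = 64 - 336 + 540 - 268 = 0  ✓
  Dividing out (λ - 4): p(λ) = (λ - 4)(λ² - 17λ + 67).
Step 3 — remaining eigenvalues from the quadratic λ² - 17λ + 67 = 0:
  Δ = 17² - 4·67 = 289 - 268 = 21,  λ = (17 ± √21)/2 = (17 ± 4.5826)/2 ≈ 10.7913 or 6.2087.
  Sorted: λ_1 = 10.7913,  λ_2 = 6.2087,  λ_3 = 4  (check: sum = 21 = tr ✓).

Step 4 — unit eigenvector for λ_1 ≈ 10.7913: v spans the null space of (Sigma - λ_1 I), whose rows are
  r_1 = (-2.7913, 2, 1),  r_2 = (2, -2.7913, 2),  r_3 = (1, 2, -5.7913).
  v is orthogonal to every row, so take v ∝ r_1 × r_2 = ((2)·(2) - (1)·(-2.7913), (1)·(2) - (-2.7913)·(2), (-2.7913)·(-2.7913) - (2)·(2)) ≈ (6.7913, 7.5826, 3.7913).
  Let u = (6.7913, 7.5826, 3.7913).
  ||u|| = √((6.7913)² + (7.5826)² + (3.7913)²) = √(117.9909) ≈ 10.8624,  v_1 = u/||u|| ≈ (0.6252, 0.6981, 0.349) (||v_1|| = 1).

λ_1 = 10.7913,  λ_2 = 6.2087,  λ_3 = 4;  v_1 ≈ (0.6252, 0.6981, 0.349)


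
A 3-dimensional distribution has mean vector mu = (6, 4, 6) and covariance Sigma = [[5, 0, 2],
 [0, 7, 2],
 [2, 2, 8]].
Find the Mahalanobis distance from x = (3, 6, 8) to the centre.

Step 1 — centre the observation: (x - mu) = (-3, 2, 2).

Step 2 — invert Sigma (cofactor / det for 3×3, or solve directly):
  Sigma^{-1} = [[0.2241, 0.0172, -0.0603],
 [0.0172, 0.1552, -0.0431],
 [-0.0603, -0.0431, 0.1509]].

Step 3 — form the quadratic (x - mu)^T · Sigma^{-1} · (x - mu):
  Sigma^{-1} · (x - mu) = (-0.7586, 0.1724, 0.3966).
  (x - mu)^T · [Sigma^{-1} · (x - mu)] = (-3)·(-0.7586) + (2)·(0.1724) + (2)·(0.3966) = 3.4138.

Step 4 — take square root: d = √(3.4138) ≈ 1.8476.

d(x, mu) = √(3.4138) ≈ 1.8476


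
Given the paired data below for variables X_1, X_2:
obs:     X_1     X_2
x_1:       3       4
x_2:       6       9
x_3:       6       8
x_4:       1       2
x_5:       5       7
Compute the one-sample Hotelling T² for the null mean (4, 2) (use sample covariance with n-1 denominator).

Step 1 — sample mean vector:
  mean(X_1) = (3 + 6 + 6 + 1 + 5) / 5 = 21/5 = 4.2
  mean(X_2) = (4 + 9 + 8 + 2 + 7) / 5 = 30/5 = 6
  x̄ = (4.2, 6),  deviation x̄ - mu_0 = (4.2, 6) - (4, 2) = (0.2, 4).

Step 2 — sample covariance matrix, S[i,j] = (1/(n-1)) · Σ_k (x_{k,i} - mean_i) · (x_{k,j} - mean_j), divisor n-1 = 4:
  S[X_1,X_1] = ((-1.2)·(-1.2) + (1.8)·(1.8) + (1.8)·(1.8) + (-3.2)·(-3.2) + (0.8)·(0.8)) / 4 = 18.8/4 = 4.7
  S[X_1,X_2] = ((-1.2)·(-2) + (1.8)·(3) + (1.8)·(2) + (-3.2)·(-4) + (0.8)·(1)) / 4 = 25/4 = 6.25
  S[X_2,X_2] = ((-2)·(-2) + (3)·(3) + (2)·(2) + (-4)·(-4) + (1)·(1)) / 4 = 34/4 = 8.5
  S = [[4.7, 6.25],
 [6.25, 8.5]].

Step 3 — invert S. det(S) = 4.7·8.5 - (6.25)² = 0.8875.
  S^{-1} = (1/det) · [[d, -b], [-b, a]] = [[9.5775, -7.0423],
 [-7.0423, 5.2958]].

Step 4 — quadratic form (x̄ - mu_0)^T · S^{-1} · (x̄ - mu_0):
  S^{-1} · (x̄ - mu_0) = (-26.2535, 19.7746),
  (x̄ - mu_0)^T · [...] = (0.2)·(-26.2535) + (4)·(19.7746) = 73.8479.

Step 5 — scale by n: T² = 5 · 73.8479 = 369.2394.

T² ≈ 369.2394


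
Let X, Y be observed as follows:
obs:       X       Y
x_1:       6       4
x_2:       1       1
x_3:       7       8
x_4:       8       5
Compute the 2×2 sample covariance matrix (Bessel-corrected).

Step 1 — column means:
  mean(X) = (6 + 1 + 7 + 8) / 4 = 22/4 = 5.5
  mean(Y) = (4 + 1 + 8 + 5) / 4 = 18/4 = 4.5

Step 2 — sample covariance S[i,j] = (1/(n-1)) · Σ_k (x_{k,i} - mean_i) · (x_{k,j} - mean_j), with n-1 = 3.
  S[X,X] = ((0.5)·(0.5) + (-4.5)·(-4.5) + (1.5)·(1.5) + (2.5)·(2.5)) / 3 = 29/3 = 9.6667
  S[X,Y] = ((0.5)·(-0.5) + (-4.5)·(-3.5) + (1.5)·(3.5) + (2.5)·(0.5)) / 3 = 22/3 = 7.3333
  S[Y,Y] = ((-0.5)·(-0.5) + (-3.5)·(-3.5) + (3.5)·(3.5) + (0.5)·(0.5)) / 3 = 25/3 = 8.3333

S is symmetric (S[j,i] = S[i,j]). Assembling:

S = [[9.6667, 7.3333],
 [7.3333, 8.3333]]


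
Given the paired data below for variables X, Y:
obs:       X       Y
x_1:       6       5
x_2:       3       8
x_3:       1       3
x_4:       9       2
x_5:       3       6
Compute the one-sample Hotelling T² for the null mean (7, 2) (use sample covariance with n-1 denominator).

Step 1 — sample mean vector:
  mean(X) = (6 + 3 + 1 + 9 + 3) / 5 = 22/5 = 4.4
  mean(Y) = (5 + 8 + 3 + 2 + 6) / 5 = 24/5 = 4.8
  x̄ = (4.4, 4.8),  deviation x̄ - mu_0 = (4.4, 4.8) - (7, 2) = (-2.6, 2.8).

Step 2 — sample covariance matrix, S[i,j] = (1/(n-1)) · Σ_k (x_{k,i} - mean_i) · (x_{k,j} - mean_j), divisor n-1 = 4:
  S[X,X] = ((1.6)·(1.6) + (-1.4)·(-1.4) + (-3.4)·(-3.4) + (4.6)·(4.6) + (-1.4)·(-1.4)) / 4 = 39.2/4 = 9.8
  S[X,Y] = ((1.6)·(0.2) + (-1.4)·(3.2) + (-3.4)·(-1.8) + (4.6)·(-2.8) + (-1.4)·(1.2)) / 4 = -12.6/4 = -3.15
  S[Y,Y] = ((0.2)·(0.2) + (3.2)·(3.2) + (-1.8)·(-1.8) + (-2.8)·(-2.8) + (1.2)·(1.2)) / 4 = 22.8/4 = 5.7
  S = [[9.8, -3.15],
 [-3.15, 5.7]].

Step 3 — invert S. det(S) = 9.8·5.7 - (-3.15)² = 45.9375.
  S^{-1} = (1/det) · [[d, -b], [-b, a]] = [[0.1241, 0.0686],
 [0.0686, 0.2133]].

Step 4 — quadratic form (x̄ - mu_0)^T · S^{-1} · (x̄ - mu_0):
  S^{-1} · (x̄ - mu_0) = (-0.1306, 0.419),
  (x̄ - mu_0)^T · [...] = (-2.6)·(-0.1306) + (2.8)·(0.419) = 1.5129.

Step 5 — scale by n: T² = 5 · 1.5129 = 7.5646.

T² ≈ 7.5646


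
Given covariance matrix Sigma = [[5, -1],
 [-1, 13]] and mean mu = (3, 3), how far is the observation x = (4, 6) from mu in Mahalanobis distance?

Step 1 — centre the observation: (x - mu) = (1, 3).

Step 2 — invert Sigma. det(Sigma) = 5·13 - (-1)² = 64.
  Sigma^{-1} = (1/det) · [[d, -b], [-b, a]] = [[0.2031, 0.0156],
 [0.0156, 0.0781]].

Step 3 — form the quadratic (x - mu)^T · Sigma^{-1} · (x - mu):
  Sigma^{-1} · (x - mu) = (0.25, 0.25).
  (x - mu)^T · [Sigma^{-1} · (x - mu)] = (1)·(0.25) + (3)·(0.25) = 1.

Step 4 — take square root: d = √(1) ≈ 1.

d(x, mu) = √(1) ≈ 1


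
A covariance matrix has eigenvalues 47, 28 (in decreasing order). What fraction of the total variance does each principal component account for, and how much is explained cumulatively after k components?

Step 1 — total variance = trace(Sigma) = Σ λ_i = 47 + 28 = 75.

Step 2 — fraction explained by component i = λ_i / Σ λ:
  PC1: 47/75 = 0.6267
  PC2: 28/75 = 0.3733

Step 3 — cumulative fraction after k components = (λ_1 + ... + λ_k) / Σ λ:
  k = 1: 47/75 = 0.6267
  k = 2: (47 + 28)/75 = 75/75 = 1

Summary (fraction, with percent):

explained: PC1 0.6267 (62.67%), PC2 0.3733 (37.33%);  cumulative: 0.6267, 1


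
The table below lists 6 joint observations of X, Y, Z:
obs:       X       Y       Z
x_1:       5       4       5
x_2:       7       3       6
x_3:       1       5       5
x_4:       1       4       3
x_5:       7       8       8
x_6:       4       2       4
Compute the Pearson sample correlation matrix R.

Step 1 — column means:
  mean(X) = (5 + 7 + 1 + 1 + 7 + 4) / 6 = 25/6 = 4.1667
  mean(Y) = (4 + 3 + 5 + 4 + 8 + 2) / 6 = 26/6 = 4.3333
  mean(Z) = (5 + 6 + 5 + 3 + 8 + 4) / 6 = 31/6 = 5.1667

Step 2 — sample variances and covariances s[i,j] = (1/(n-1)) · Σ_k (x_{k,i} - mean_i) · (x_{k,j} - mean_j), with n-1 = 5:
  s[X,X] = ((0.8333)·(0.8333) + (2.8333)·(2.8333) + (-3.1667)·(-3.1667) + (-3.1667)·(-3.1667) + (2.8333)·(2.8333) + (-0.1667)·(-0.1667)) / 5 = 36.8333/5 = 7.3667
  s[X,Y] = ((0.8333)·(-0.3333) + (2.8333)·(-1.3333) + (-3.1667)·(0.6667) + (-3.1667)·(-0.3333) + (2.8333)·(3.6667) + (-0.1667)·(-2.3333)) / 5 = 5.6667/5 = 1.1333
  s[X,Z] = ((0.8333)·(-0.1667) + (2.8333)·(0.8333) + (-3.1667)·(-0.1667) + (-3.1667)·(-2.1667) + (2.8333)·(2.8333) + (-0.1667)·(-1.1667)) / 5 = 17.8333/5 = 3.5667
  s[Y,Y] = ((-0.3333)·(-0.3333) + (-1.3333)·(-1.3333) + (0.6667)·(0.6667) + (-0.3333)·(-0.3333) + (3.6667)·(3.6667) + (-2.3333)·(-2.3333)) / 5 = 21.3333/5 = 4.2667
  s[Y,Z] = ((-0.3333)·(-0.1667) + (-1.3333)·(0.8333) + (0.6667)·(-0.1667) + (-0.3333)·(-2.1667) + (3.6667)·(2.8333) + (-2.3333)·(-1.1667)) / 5 = 12.6667/5 = 2.5333
  s[Z,Z] = ((-0.1667)·(-0.1667) + (0.8333)·(0.8333) + (-0.1667)·(-0.1667) + (-2.1667)·(-2.1667) + (2.8333)·(2.8333) + (-1.1667)·(-1.1667)) / 5 = 14.8333/5 = 2.9667
  Sample standard deviations s_i = √(s[i,i]):
  s(X) = √(7.3667) = 2.7142
  s(Y) = √(4.2667) = 2.0656
  s(Z) = √(2.9667) = 1.7224

Step 3 — r_{ij} = s_{ij} / (s_i · s_j):
  r[X,X] = 1 (diagonal).
  r[X,Y] = 1.1333 / (2.7142 · 2.0656) = 1.1333 / 5.6063 = 0.2022
  r[X,Z] = 3.5667 / (2.7142 · 1.7224) = 3.5667 / 4.6749 = 0.7629
  r[Y,Y] = 1 (diagonal).
  r[Y,Z] = 2.5333 / (2.0656 · 1.7224) = 2.5333 / 3.5578 = 0.7121
  r[Z,Z] = 1 (diagonal).

R is symmetric with unit diagonal. Assembling:

R = [[1, 0.2022, 0.7629],
 [0.2022, 1, 0.7121],
 [0.7629, 0.7121, 1]]


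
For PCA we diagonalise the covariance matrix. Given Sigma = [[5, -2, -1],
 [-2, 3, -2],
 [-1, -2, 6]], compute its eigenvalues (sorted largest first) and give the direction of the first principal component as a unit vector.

Step 1 — characteristic polynomial p(λ) = det(λI - Sigma) = λ³ - tr·λ² + c_1·λ - det, where tr = trace, c_1 = sum of the principal 2×2 minors, det = det(Sigma):
  tr = 5 + 3 + 6 = 14,
  c_1 = (5·3 - (-2)²) + (5·6 - (-1)²) + (3·6 - (-2)²) = 11 + 29 + 14 = 54,
  det = 5·(3·6 - (-2)²) - (-2)·((-2)·6 - (-2)·(-1)) + (-1)·((-2)·(-2) - 3·(-1)) = 5·(14) - (-2)·(-14) + (-1)·(7) = 35.
  So p(λ) = λ³ - 14λ² + 54λ - 35.
Step 2 — look for an integer root (rational root theorem: any rational root is an integer divisor of 35). Testing λ = 7:
  p(7) = 343 - 686 + 378 - 35 = 0  ✓
  Dividing out (λ - 7): p(λ) = (λ - 7)(λ² - 7λ + 5).
Step 3 — remaining eigenvalues from the quadratic λ² - 7λ + 5 = 0:
  Δ = 7² - 4·5 = 49 - 20 = 29,  λ = (7 ± √29)/2 = (7 ± 5.3852)/2 ≈ 6.1926 or 0.8074.
  Sorted: λ_1 = 7,  λ_2 = 6.1926,  λ_3 = 0.8074  (check: sum = 14 = tr ✓).

Step 4 — unit eigenvector for λ_1 = 7: v spans the null space of (Sigma - λ_1 I), whose rows are
  r_1 = (-2, -2, -1),  r_2 = (-2, -4, -2),  r_3 = (-1, -2, -1).
  v is orthogonal to every row, so take v ∝ r_1 × r_2 = ((-2)·(-2) - (-1)·(-4), (-1)·(-2) - (-2)·(-2), (-2)·(-4) - (-2)·(-2)) = (0, -2, 4).
  Rescale (divide by 2; multiply by -1 so the first nonzero entry is positive): u = (0, 1, -2).
  ||u|| = √((0)² + (1)² + (-2)²) = √(5) ≈ 2.2361,  v_1 = u/||u|| ≈ (0, 0.4472, -0.8944) (||v_1|| = 1).

λ_1 = 7,  λ_2 = 6.1926,  λ_3 = 0.8074;  v_1 ≈ (0, 0.4472, -0.8944)


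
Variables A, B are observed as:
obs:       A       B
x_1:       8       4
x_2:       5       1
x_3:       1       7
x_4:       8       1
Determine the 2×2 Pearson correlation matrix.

Step 1 — column means:
  mean(A) = (8 + 5 + 1 + 8) / 4 = 22/4 = 5.5
  mean(B) = (4 + 1 + 7 + 1) / 4 = 13/4 = 3.25

Step 2 — sample variances and covariances s[i,j] = (1/(n-1)) · Σ_k (x_{k,i} - mean_i) · (x_{k,j} - mean_j), with n-1 = 3:
  s[A,A] = ((2.5)·(2.5) + (-0.5)·(-0.5) + (-4.5)·(-4.5) + (2.5)·(2.5)) / 3 = 33/3 = 11
  s[A,B] = ((2.5)·(0.75) + (-0.5)·(-2.25) + (-4.5)·(3.75) + (2.5)·(-2.25)) / 3 = -19.5/3 = -6.5
  s[B,B] = ((0.75)·(0.75) + (-2.25)·(-2.25) + (3.75)·(3.75) + (-2.25)·(-2.25)) / 3 = 24.75/3 = 8.25
  Sample standard deviations s_i = √(s[i,i]):
  s(A) = √(11) = 3.3166
  s(B) = √(8.25) = 2.8723

Step 3 — r_{ij} = s_{ij} / (s_i · s_j):
  r[A,A] = 1 (diagonal).
  r[A,B] = -6.5 / (3.3166 · 2.8723) = -6.5 / 9.5263 = -0.6823
  r[B,B] = 1 (diagonal).

R is symmetric with unit diagonal. Assembling:

R = [[1, -0.6823],
 [-0.6823, 1]]


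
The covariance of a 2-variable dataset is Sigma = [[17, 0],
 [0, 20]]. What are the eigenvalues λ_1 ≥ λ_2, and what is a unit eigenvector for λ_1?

Step 1 — characteristic polynomial of 2×2 Sigma:
  det(Sigma - λI) = λ² - trace · λ + det = 0.
  trace = 17 + 20 = 37, det = 17·20 - (0)² = 340.
Step 2 — discriminant:
  Δ = trace² - 4·det = 1369 - 1360 = 9.
Step 3 — eigenvalues:
  λ = (trace ± √Δ)/2 = (37 ± 3)/2,
  λ_1 = 20,  λ_2 = 17.

Step 4 — unit eigenvector for λ_1: Sigma is diagonal, so its eigenvectors are the coordinate axes. λ_1 = 20 is the diagonal entry on the second coordinate axis, hence
  v_1 = (0, 1) (||v_1|| = 1).

λ_1 = 20,  λ_2 = 17;  v_1 ≈ (0, 1)


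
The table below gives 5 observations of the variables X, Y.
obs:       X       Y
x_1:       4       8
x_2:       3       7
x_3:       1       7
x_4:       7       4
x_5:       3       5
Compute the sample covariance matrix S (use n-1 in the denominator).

Step 1 — column means:
  mean(X) = (4 + 3 + 1 + 7 + 3) / 5 = 18/5 = 3.6
  mean(Y) = (8 + 7 + 7 + 4 + 5) / 5 = 31/5 = 6.2

Step 2 — sample covariance S[i,j] = (1/(n-1)) · Σ_k (x_{k,i} - mean_i) · (x_{k,j} - mean_j), with n-1 = 4.
  S[X,X] = ((0.4)·(0.4) + (-0.6)·(-0.6) + (-2.6)·(-2.6) + (3.4)·(3.4) + (-0.6)·(-0.6)) / 4 = 19.2/4 = 4.8
  S[X,Y] = ((0.4)·(1.8) + (-0.6)·(0.8) + (-2.6)·(0.8) + (3.4)·(-2.2) + (-0.6)·(-1.2)) / 4 = -8.6/4 = -2.15
  S[Y,Y] = ((1.8)·(1.8) + (0.8)·(0.8) + (0.8)·(0.8) + (-2.2)·(-2.2) + (-1.2)·(-1.2)) / 4 = 10.8/4 = 2.7

S is symmetric (S[j,i] = S[i,j]). Assembling:

S = [[4.8, -2.15],
 [-2.15, 2.7]]


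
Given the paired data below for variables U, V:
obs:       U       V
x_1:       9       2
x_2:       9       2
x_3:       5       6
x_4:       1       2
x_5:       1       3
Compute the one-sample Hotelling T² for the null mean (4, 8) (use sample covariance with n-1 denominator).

Step 1 — sample mean vector:
  mean(U) = (9 + 9 + 5 + 1 + 1) / 5 = 25/5 = 5
  mean(V) = (2 + 2 + 6 + 2 + 3) / 5 = 15/5 = 3
  x̄ = (5, 3),  deviation x̄ - mu_0 = (5, 3) - (4, 8) = (1, -5).

Step 2 — sample covariance matrix, S[i,j] = (1/(n-1)) · Σ_k (x_{k,i} - mean_i) · (x_{k,j} - mean_j), divisor n-1 = 4:
  S[U,U] = ((4)·(4) + (4)·(4) + (0)·(0) + (-4)·(-4) + (-4)·(-4)) / 4 = 64/4 = 16
  S[U,V] = ((4)·(-1) + (4)·(-1) + (0)·(3) + (-4)·(-1) + (-4)·(0)) / 4 = -4/4 = -1
  S[V,V] = ((-1)·(-1) + (-1)·(-1) + (3)·(3) + (-1)·(-1) + (0)·(0)) / 4 = 12/4 = 3
  S = [[16, -1],
 [-1, 3]].

Step 3 — invert S. det(S) = 16·3 - (-1)² = 47.
  S^{-1} = (1/det) · [[d, -b], [-b, a]] = [[0.0638, 0.0213],
 [0.0213, 0.3404]].

Step 4 — quadratic form (x̄ - mu_0)^T · S^{-1} · (x̄ - mu_0):
  S^{-1} · (x̄ - mu_0) = (-0.0426, -1.6809),
  (x̄ - mu_0)^T · [...] = (1)·(-0.0426) + (-5)·(-1.6809) = 8.3617.

Step 5 — scale by n: T² = 5 · 8.3617 = 41.8085.

T² ≈ 41.8085


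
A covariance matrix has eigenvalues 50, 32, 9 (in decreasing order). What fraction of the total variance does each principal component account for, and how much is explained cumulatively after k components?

Step 1 — total variance = trace(Sigma) = Σ λ_i = 50 + 32 + 9 = 91.

Step 2 — fraction explained by component i = λ_i / Σ λ:
  PC1: 50/91 = 0.5495
  PC2: 32/91 = 0.3516
  PC3: 9/91 = 0.0989

Step 3 — cumulative fraction after k components = (λ_1 + ... + λ_k) / Σ λ:
  k = 1: 50/91 = 0.5495
  k = 2: (50 + 32)/91 = 82/91 = 0.9011
  k = 3: (50 + 32 + 9)/91 = 91/91 = 1

Summary (fraction, with percent):

explained: PC1 0.5495 (54.95%), PC2 0.3516 (35.16%), PC3 0.0989 (9.89%);  cumulative: 0.5495, 0.9011, 1


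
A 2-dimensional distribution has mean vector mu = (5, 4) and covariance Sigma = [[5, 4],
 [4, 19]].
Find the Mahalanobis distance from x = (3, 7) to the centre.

Step 1 — centre the observation: (x - mu) = (-2, 3).

Step 2 — invert Sigma. det(Sigma) = 5·19 - (4)² = 79.
  Sigma^{-1} = (1/det) · [[d, -b], [-b, a]] = [[0.2405, -0.0506],
 [-0.0506, 0.0633]].

Step 3 — form the quadratic (x - mu)^T · Sigma^{-1} · (x - mu):
  Sigma^{-1} · (x - mu) = (-0.6329, 0.2911).
  (x - mu)^T · [Sigma^{-1} · (x - mu)] = (-2)·(-0.6329) + (3)·(0.2911) = 2.1392.

Step 4 — take square root: d = √(2.1392) ≈ 1.4626.

d(x, mu) = √(2.1392) ≈ 1.4626


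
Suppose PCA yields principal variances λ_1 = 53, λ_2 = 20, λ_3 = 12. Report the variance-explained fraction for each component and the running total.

Step 1 — total variance = trace(Sigma) = Σ λ_i = 53 + 20 + 12 = 85.

Step 2 — fraction explained by component i = λ_i / Σ λ:
  PC1: 53/85 = 0.6235
  PC2: 20/85 = 0.2353
  PC3: 12/85 = 0.1412

Step 3 — cumulative fraction after k components = (λ_1 + ... + λ_k) / Σ λ:
  k = 1: 53/85 = 0.6235
  k = 2: (53 + 20)/85 = 73/85 = 0.8588
  k = 3: (53 + 20 + 12)/85 = 85/85 = 1

Summary (fraction, with percent):

explained: PC1 0.6235 (62.35%), PC2 0.2353 (23.53%), PC3 0.1412 (14.12%);  cumulative: 0.6235, 0.8588, 1


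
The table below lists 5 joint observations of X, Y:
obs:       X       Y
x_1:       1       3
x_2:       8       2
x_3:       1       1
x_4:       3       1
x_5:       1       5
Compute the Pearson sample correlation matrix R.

Step 1 — column means:
  mean(X) = (1 + 8 + 1 + 3 + 1) / 5 = 14/5 = 2.8
  mean(Y) = (3 + 2 + 1 + 1 + 5) / 5 = 12/5 = 2.4

Step 2 — sample variances and covariances s[i,j] = (1/(n-1)) · Σ_k (x_{k,i} - mean_i) · (x_{k,j} - mean_j), with n-1 = 4:
  s[X,X] = ((-1.8)·(-1.8) + (5.2)·(5.2) + (-1.8)·(-1.8) + (0.2)·(0.2) + (-1.8)·(-1.8)) / 4 = 36.8/4 = 9.2
  s[X,Y] = ((-1.8)·(0.6) + (5.2)·(-0.4) + (-1.8)·(-1.4) + (0.2)·(-1.4) + (-1.8)·(2.6)) / 4 = -5.6/4 = -1.4
  s[Y,Y] = ((0.6)·(0.6) + (-0.4)·(-0.4) + (-1.4)·(-1.4) + (-1.4)·(-1.4) + (2.6)·(2.6)) / 4 = 11.2/4 = 2.8
  Sample standard deviations s_i = √(s[i,i]):
  s(X) = √(9.2) = 3.0332
  s(Y) = √(2.8) = 1.6733

Step 3 — r_{ij} = s_{ij} / (s_i · s_j):
  r[X,X] = 1 (diagonal).
  r[X,Y] = -1.4 / (3.0332 · 1.6733) = -1.4 / 5.0754 = -0.2758
  r[Y,Y] = 1 (diagonal).

R is symmetric with unit diagonal. Assembling:

R = [[1, -0.2758],
 [-0.2758, 1]]


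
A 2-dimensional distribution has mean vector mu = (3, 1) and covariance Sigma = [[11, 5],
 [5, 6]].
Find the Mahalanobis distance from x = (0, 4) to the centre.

Step 1 — centre the observation: (x - mu) = (-3, 3).

Step 2 — invert Sigma. det(Sigma) = 11·6 - (5)² = 41.
  Sigma^{-1} = (1/det) · [[d, -b], [-b, a]] = [[0.1463, -0.122],
 [-0.122, 0.2683]].

Step 3 — form the quadratic (x - mu)^T · Sigma^{-1} · (x - mu):
  Sigma^{-1} · (x - mu) = (-0.8049, 1.1707).
  (x - mu)^T · [Sigma^{-1} · (x - mu)] = (-3)·(-0.8049) + (3)·(1.1707) = 5.9268.

Step 4 — take square root: d = √(5.9268) ≈ 2.4345.

d(x, mu) = √(5.9268) ≈ 2.4345


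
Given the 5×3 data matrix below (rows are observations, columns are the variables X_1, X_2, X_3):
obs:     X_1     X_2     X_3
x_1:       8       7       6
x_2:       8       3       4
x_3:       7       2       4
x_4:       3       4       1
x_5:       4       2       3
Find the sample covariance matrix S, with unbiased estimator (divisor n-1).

Step 1 — column means:
  mean(X_1) = (8 + 8 + 7 + 3 + 4) / 5 = 30/5 = 6
  mean(X_2) = (7 + 3 + 2 + 4 + 2) / 5 = 18/5 = 3.6
  mean(X_3) = (6 + 4 + 4 + 1 + 3) / 5 = 18/5 = 3.6

Step 2 — sample covariance S[i,j] = (1/(n-1)) · Σ_k (x_{k,i} - mean_i) · (x_{k,j} - mean_j), with n-1 = 4.
  S[X_1,X_1] = ((2)·(2) + (2)·(2) + (1)·(1) + (-3)·(-3) + (-2)·(-2)) / 4 = 22/4 = 5.5
  S[X_1,X_2] = ((2)·(3.4) + (2)·(-0.6) + (1)·(-1.6) + (-3)·(0.4) + (-2)·(-1.6)) / 4 = 6/4 = 1.5
  S[X_1,X_3] = ((2)·(2.4) + (2)·(0.4) + (1)·(0.4) + (-3)·(-2.6) + (-2)·(-0.6)) / 4 = 15/4 = 3.75
  S[X_2,X_2] = ((3.4)·(3.4) + (-0.6)·(-0.6) + (-1.6)·(-1.6) + (0.4)·(0.4) + (-1.6)·(-1.6)) / 4 = 17.2/4 = 4.3
  S[X_2,X_3] = ((3.4)·(2.4) + (-0.6)·(0.4) + (-1.6)·(0.4) + (0.4)·(-2.6) + (-1.6)·(-0.6)) / 4 = 7.2/4 = 1.8
  S[X_3,X_3] = ((2.4)·(2.4) + (0.4)·(0.4) + (0.4)·(0.4) + (-2.6)·(-2.6) + (-0.6)·(-0.6)) / 4 = 13.2/4 = 3.3

S is symmetric (S[j,i] = S[i,j]). Assembling:

S = [[5.5, 1.5, 3.75],
 [1.5, 4.3, 1.8],
 [3.75, 1.8, 3.3]]


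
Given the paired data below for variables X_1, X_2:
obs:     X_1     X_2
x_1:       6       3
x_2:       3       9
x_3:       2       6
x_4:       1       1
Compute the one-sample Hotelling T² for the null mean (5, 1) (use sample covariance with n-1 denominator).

Step 1 — sample mean vector:
  mean(X_1) = (6 + 3 + 2 + 1) / 4 = 12/4 = 3
  mean(X_2) = (3 + 9 + 6 + 1) / 4 = 19/4 = 4.75
  x̄ = (3, 4.75),  deviation x̄ - mu_0 = (3, 4.75) - (5, 1) = (-2, 3.75).

Step 2 — sample covariance matrix, S[i,j] = (1/(n-1)) · Σ_k (x_{k,i} - mean_i) · (x_{k,j} - mean_j), divisor n-1 = 3:
  S[X_1,X_1] = ((3)·(3) + (0)·(0) + (-1)·(-1) + (-2)·(-2)) / 3 = 14/3 = 4.6667
  S[X_1,X_2] = ((3)·(-1.75) + (0)·(4.25) + (-1)·(1.25) + (-2)·(-3.75)) / 3 = 1/3 = 0.3333
  S[X_2,X_2] = ((-1.75)·(-1.75) + (4.25)·(4.25) + (1.25)·(1.25) + (-3.75)·(-3.75)) / 3 = 36.75/3 = 12.25
  S = [[4.6667, 0.3333],
 [0.3333, 12.25]].

Step 3 — invert S. det(S) = 4.6667·12.25 - (0.3333)² = 57.0556.
  S^{-1} = (1/det) · [[d, -b], [-b, a]] = [[0.2147, -0.0058],
 [-0.0058, 0.0818]].

Step 4 — quadratic form (x̄ - mu_0)^T · S^{-1} · (x̄ - mu_0):
  S^{-1} · (x̄ - mu_0) = (-0.4513, 0.3184),
  (x̄ - mu_0)^T · [...] = (-2)·(-0.4513) + (3.75)·(0.3184) = 2.0966.

Step 5 — scale by n: T² = 4 · 2.0966 = 8.3866.

T² ≈ 8.3866


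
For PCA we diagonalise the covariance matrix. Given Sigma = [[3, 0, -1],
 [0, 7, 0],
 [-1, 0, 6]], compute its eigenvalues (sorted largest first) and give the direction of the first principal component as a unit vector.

Step 1 — characteristic polynomial p(λ) = det(λI - Sigma) = λ³ - tr·λ² + c_1·λ - det, where tr = trace, c_1 = sum of the principal 2×2 minors, det = det(Sigma):
  tr = 3 + 7 + 6 = 16,
  c_1 = (3·7 - (0)²) + (3·6 - (-1)²) + (7·6 - (0)²) = 21 + 17 + 42 = 80,
  det = 3·(7·6 - (0)²) - (0)·((0)·6 - (0)·(-1)) + (-1)·((0)·(0) - 7·(-1)) = 3·(42) - (0)·(0) + (-1)·(7) = 119.
  So p(λ) = λ³ - 16λ² + 80λ - 119.
Step 2 — look for an integer root (rational root theorem: any rational root is an integer divisor of 119). Testing λ = 7:
  p(7) = 343 - 784 + 560 - 119 = 0  ✓
  Dividing out (λ - 7): p(λ) = (λ - 7)(λ² - 9λ + 17).
Step 3 — remaining eigenvalues from the quadratic λ² - 9λ + 17 = 0:
  Δ = 9² - 4·17 = 81 - 68 = 13,  λ = (9 ± √13)/2 = (9 ± 3.6056)/2 ≈ 6.3028 or 2.6972.
  Sorted: λ_1 = 7,  λ_2 = 6.3028,  λ_3 = 2.6972  (check: sum = 16 = tr ✓).

Step 4 — unit eigenvector for λ_1 = 7: v spans the null space of (Sigma - λ_1 I), whose rows are
  r_1 = (-4, 0, -1),  r_2 = (0, 0, 0),  r_3 = (-1, 0, -1).
  v is orthogonal to every row, so take v ∝ r_1 × r_3 = ((0)·(-1) - (-1)·(0), (-1)·(-1) - (-4)·(-1), (-4)·(0) - (0)·(-1)) = (0, -3, 0).
  Rescale (divide by 3; multiply by -1 so the first nonzero entry is positive): u = (0, 1, 0).
  ||u|| = √((0)² + (1)² + (0)²) = √(1) = 1,  v_1 = u/||u|| ≈ (0, 1, 0) (||v_1|| = 1).

λ_1 = 7,  λ_2 = 6.3028,  λ_3 = 2.6972;  v_1 ≈ (0, 1, 0)


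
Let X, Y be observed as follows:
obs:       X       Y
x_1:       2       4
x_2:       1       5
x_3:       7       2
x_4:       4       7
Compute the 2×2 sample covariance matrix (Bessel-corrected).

Step 1 — column means:
  mean(X) = (2 + 1 + 7 + 4) / 4 = 14/4 = 3.5
  mean(Y) = (4 + 5 + 2 + 7) / 4 = 18/4 = 4.5

Step 2 — sample covariance S[i,j] = (1/(n-1)) · Σ_k (x_{k,i} - mean_i) · (x_{k,j} - mean_j), with n-1 = 3.
  S[X,X] = ((-1.5)·(-1.5) + (-2.5)·(-2.5) + (3.5)·(3.5) + (0.5)·(0.5)) / 3 = 21/3 = 7
  S[X,Y] = ((-1.5)·(-0.5) + (-2.5)·(0.5) + (3.5)·(-2.5) + (0.5)·(2.5)) / 3 = -8/3 = -2.6667
  S[Y,Y] = ((-0.5)·(-0.5) + (0.5)·(0.5) + (-2.5)·(-2.5) + (2.5)·(2.5)) / 3 = 13/3 = 4.3333

S is symmetric (S[j,i] = S[i,j]). Assembling:

S = [[7, -2.6667],
 [-2.6667, 4.3333]]


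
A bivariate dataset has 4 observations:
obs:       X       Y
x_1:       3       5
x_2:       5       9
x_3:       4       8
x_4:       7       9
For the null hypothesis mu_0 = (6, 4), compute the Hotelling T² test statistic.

Step 1 — sample mean vector:
  mean(X) = (3 + 5 + 4 + 7) / 4 = 19/4 = 4.75
  mean(Y) = (5 + 9 + 8 + 9) / 4 = 31/4 = 7.75
  x̄ = (4.75, 7.75),  deviation x̄ - mu_0 = (4.75, 7.75) - (6, 4) = (-1.25, 3.75).

Step 2 — sample covariance matrix, S[i,j] = (1/(n-1)) · Σ_k (x_{k,i} - mean_i) · (x_{k,j} - mean_j), divisor n-1 = 3:
  S[X,X] = ((-1.75)·(-1.75) + (0.25)·(0.25) + (-0.75)·(-0.75) + (2.25)·(2.25)) / 3 = 8.75/3 = 2.9167
  S[X,Y] = ((-1.75)·(-2.75) + (0.25)·(1.25) + (-0.75)·(0.25) + (2.25)·(1.25)) / 3 = 7.75/3 = 2.5833
  S[Y,Y] = ((-2.75)·(-2.75) + (1.25)·(1.25) + (0.25)·(0.25) + (1.25)·(1.25)) / 3 = 10.75/3 = 3.5833
  S = [[2.9167, 2.5833],
 [2.5833, 3.5833]].

Step 3 — invert S. det(S) = 2.9167·3.5833 - (2.5833)² = 3.7778.
  S^{-1} = (1/det) · [[d, -b], [-b, a]] = [[0.9485, -0.6838],
 [-0.6838, 0.7721]].

Step 4 — quadratic form (x̄ - mu_0)^T · S^{-1} · (x̄ - mu_0):
  S^{-1} · (x̄ - mu_0) = (-3.75, 3.75),
  (x̄ - mu_0)^T · [...] = (-1.25)·(-3.75) + (3.75)·(3.75) = 18.75.

Step 5 — scale by n: T² = 4 · 18.75 = 75.

T² ≈ 75


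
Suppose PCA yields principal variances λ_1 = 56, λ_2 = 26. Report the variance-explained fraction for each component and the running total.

Step 1 — total variance = trace(Sigma) = Σ λ_i = 56 + 26 = 82.

Step 2 — fraction explained by component i = λ_i / Σ λ:
  PC1: 56/82 = 0.6829
  PC2: 26/82 = 0.3171

Step 3 — cumulative fraction after k components = (λ_1 + ... + λ_k) / Σ λ:
  k = 1: 56/82 = 0.6829
  k = 2: (56 + 26)/82 = 82/82 = 1

Summary (fraction, with percent):

explained: PC1 0.6829 (68.29%), PC2 0.3171 (31.71%);  cumulative: 0.6829, 1


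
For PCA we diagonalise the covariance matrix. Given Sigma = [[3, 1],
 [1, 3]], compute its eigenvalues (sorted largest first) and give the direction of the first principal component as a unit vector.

Step 1 — characteristic polynomial of 2×2 Sigma:
  det(Sigma - λI) = λ² - trace · λ + det = 0.
  trace = 3 + 3 = 6, det = 3·3 - (1)² = 8.
Step 2 — discriminant:
  Δ = trace² - 4·det = 36 - 32 = 4.
Step 3 — eigenvalues:
  λ = (trace ± √Δ)/2 = (6 ± 2)/2,
  λ_1 = 4,  λ_2 = 2.

Step 4 — unit eigenvector for λ_1: solve (Sigma - λ_1 I)v = 0. First row:
  (3 - 4)·v_x + (1)·v_y = 0, i.e. (-1)·v_x + (1)·v_y = 0,
  so v ∝ (b, λ_1 - a) = (1, 1) = u.
  ||u|| = √((1)² + (1)²) = √(2) ≈ 1.4142,
  v_1 = u/||u|| ≈ (0.7071, 0.7071) (||v_1|| = 1).

λ_1 = 4,  λ_2 = 2;  v_1 ≈ (0.7071, 0.7071)


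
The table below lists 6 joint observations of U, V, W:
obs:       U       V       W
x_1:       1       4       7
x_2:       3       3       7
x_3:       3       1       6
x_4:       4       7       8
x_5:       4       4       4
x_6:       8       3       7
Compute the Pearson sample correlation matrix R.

Step 1 — column means:
  mean(U) = (1 + 3 + 3 + 4 + 4 + 8) / 6 = 23/6 = 3.8333
  mean(V) = (4 + 3 + 1 + 7 + 4 + 3) / 6 = 22/6 = 3.6667
  mean(W) = (7 + 7 + 6 + 8 + 4 + 7) / 6 = 39/6 = 6.5

Step 2 — sample variances and covariances s[i,j] = (1/(n-1)) · Σ_k (x_{k,i} - mean_i) · (x_{k,j} - mean_j), with n-1 = 5:
  s[U,U] = ((-2.8333)·(-2.8333) + (-0.8333)·(-0.8333) + (-0.8333)·(-0.8333) + (0.1667)·(0.1667) + (0.1667)·(0.1667) + (4.1667)·(4.1667)) / 5 = 26.8333/5 = 5.3667
  s[U,V] = ((-2.8333)·(0.3333) + (-0.8333)·(-0.6667) + (-0.8333)·(-2.6667) + (0.1667)·(3.3333) + (0.1667)·(0.3333) + (4.1667)·(-0.6667)) / 5 = -0.3333/5 = -0.0667
  s[U,W] = ((-2.8333)·(0.5) + (-0.8333)·(0.5) + (-0.8333)·(-0.5) + (0.1667)·(1.5) + (0.1667)·(-2.5) + (4.1667)·(0.5)) / 5 = 0.5/5 = 0.1
  s[V,V] = ((0.3333)·(0.3333) + (-0.6667)·(-0.6667) + (-2.6667)·(-2.6667) + (3.3333)·(3.3333) + (0.3333)·(0.3333) + (-0.6667)·(-0.6667)) / 5 = 19.3333/5 = 3.8667
  s[V,W] = ((0.3333)·(0.5) + (-0.6667)·(0.5) + (-2.6667)·(-0.5) + (3.3333)·(1.5) + (0.3333)·(-2.5) + (-0.6667)·(0.5)) / 5 = 5/5 = 1
  s[W,W] = ((0.5)·(0.5) + (0.5)·(0.5) + (-0.5)·(-0.5) + (1.5)·(1.5) + (-2.5)·(-2.5) + (0.5)·(0.5)) / 5 = 9.5/5 = 1.9
  Sample standard deviations s_i = √(s[i,i]):
  s(U) = √(5.3667) = 2.3166
  s(V) = √(3.8667) = 1.9664
  s(W) = √(1.9) = 1.3784

Step 3 — r_{ij} = s_{ij} / (s_i · s_j):
  r[U,U] = 1 (diagonal).
  r[U,V] = -0.0667 / (2.3166 · 1.9664) = -0.0667 / 4.5553 = -0.0146
  r[U,W] = 0.1 / (2.3166 · 1.3784) = 0.1 / 3.1932 = 0.0313
  r[V,V] = 1 (diagonal).
  r[V,W] = 1 / (1.9664 · 1.3784) = 1 / 2.7105 = 0.3689
  r[W,W] = 1 (diagonal).

R is symmetric with unit diagonal. Assembling:

R = [[1, -0.0146, 0.0313],
 [-0.0146, 1, 0.3689],
 [0.0313, 0.3689, 1]]


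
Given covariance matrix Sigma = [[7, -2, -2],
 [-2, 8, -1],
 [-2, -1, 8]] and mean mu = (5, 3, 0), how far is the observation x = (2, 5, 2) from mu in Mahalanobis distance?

Step 1 — centre the observation: (x - mu) = (-3, 2, 2).

Step 2 — invert Sigma (cofactor / det for 3×3, or solve directly):
  Sigma^{-1} = [[0.1707, 0.0488, 0.0488],
 [0.0488, 0.1409, 0.0298],
 [0.0488, 0.0298, 0.1409]].

Step 3 — form the quadratic (x - mu)^T · Sigma^{-1} · (x - mu):
  Sigma^{-1} · (x - mu) = (-0.3171, 0.1951, 0.1951).
  (x - mu)^T · [Sigma^{-1} · (x - mu)] = (-3)·(-0.3171) + (2)·(0.1951) + (2)·(0.1951) = 1.7317.

Step 4 — take square root: d = √(1.7317) ≈ 1.3159.

d(x, mu) = √(1.7317) ≈ 1.3159


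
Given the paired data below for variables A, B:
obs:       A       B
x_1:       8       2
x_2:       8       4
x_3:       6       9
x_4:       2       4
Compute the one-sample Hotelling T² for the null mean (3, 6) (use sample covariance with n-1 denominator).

Step 1 — sample mean vector:
  mean(A) = (8 + 8 + 6 + 2) / 4 = 24/4 = 6
  mean(B) = (2 + 4 + 9 + 4) / 4 = 19/4 = 4.75
  x̄ = (6, 4.75),  deviation x̄ - mu_0 = (6, 4.75) - (3, 6) = (3, -1.25).

Step 2 — sample covariance matrix, S[i,j] = (1/(n-1)) · Σ_k (x_{k,i} - mean_i) · (x_{k,j} - mean_j), divisor n-1 = 3:
  S[A,A] = ((2)·(2) + (2)·(2) + (0)·(0) + (-4)·(-4)) / 3 = 24/3 = 8
  S[A,B] = ((2)·(-2.75) + (2)·(-0.75) + (0)·(4.25) + (-4)·(-0.75)) / 3 = -4/3 = -1.3333
  S[B,B] = ((-2.75)·(-2.75) + (-0.75)·(-0.75) + (4.25)·(4.25) + (-0.75)·(-0.75)) / 3 = 26.75/3 = 8.9167
  S = [[8, -1.3333],
 [-1.3333, 8.9167]].

Step 3 — invert S. det(S) = 8·8.9167 - (-1.3333)² = 69.5556.
  S^{-1} = (1/det) · [[d, -b], [-b, a]] = [[0.1282, 0.0192],
 [0.0192, 0.115]].

Step 4 — quadratic form (x̄ - mu_0)^T · S^{-1} · (x̄ - mu_0):
  S^{-1} · (x̄ - mu_0) = (0.3606, -0.0863),
  (x̄ - mu_0)^T · [...] = (3)·(0.3606) + (-1.25)·(-0.0863) = 1.1897.

Step 5 — scale by n: T² = 4 · 1.1897 = 4.7588.

T² ≈ 4.7588


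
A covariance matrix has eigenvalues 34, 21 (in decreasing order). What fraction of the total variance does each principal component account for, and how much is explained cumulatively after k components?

Step 1 — total variance = trace(Sigma) = Σ λ_i = 34 + 21 = 55.

Step 2 — fraction explained by component i = λ_i / Σ λ:
  PC1: 34/55 = 0.6182
  PC2: 21/55 = 0.3818

Step 3 — cumulative fraction after k components = (λ_1 + ... + λ_k) / Σ λ:
  k = 1: 34/55 = 0.6182
  k = 2: (34 + 21)/55 = 55/55 = 1

Summary (fraction, with percent):

explained: PC1 0.6182 (61.82%), PC2 0.3818 (38.18%);  cumulative: 0.6182, 1


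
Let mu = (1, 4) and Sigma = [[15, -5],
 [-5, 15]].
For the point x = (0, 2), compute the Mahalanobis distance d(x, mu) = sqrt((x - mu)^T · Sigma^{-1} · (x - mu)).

Step 1 — centre the observation: (x - mu) = (-1, -2).

Step 2 — invert Sigma. det(Sigma) = 15·15 - (-5)² = 200.
  Sigma^{-1} = (1/det) · [[d, -b], [-b, a]] = [[0.075, 0.025],
 [0.025, 0.075]].

Step 3 — form the quadratic (x - mu)^T · Sigma^{-1} · (x - mu):
  Sigma^{-1} · (x - mu) = (-0.125, -0.175).
  (x - mu)^T · [Sigma^{-1} · (x - mu)] = (-1)·(-0.125) + (-2)·(-0.175) = 0.475.

Step 4 — take square root: d = √(0.475) ≈ 0.6892.

d(x, mu) = √(0.475) ≈ 0.6892


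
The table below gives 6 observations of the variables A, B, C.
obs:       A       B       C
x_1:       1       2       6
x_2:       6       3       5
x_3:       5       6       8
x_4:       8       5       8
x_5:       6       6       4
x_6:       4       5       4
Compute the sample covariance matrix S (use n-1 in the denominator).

Step 1 — column means:
  mean(A) = (1 + 6 + 5 + 8 + 6 + 4) / 6 = 30/6 = 5
  mean(B) = (2 + 3 + 6 + 5 + 6 + 5) / 6 = 27/6 = 4.5
  mean(C) = (6 + 5 + 8 + 8 + 4 + 4) / 6 = 35/6 = 5.8333

Step 2 — sample covariance S[i,j] = (1/(n-1)) · Σ_k (x_{k,i} - mean_i) · (x_{k,j} - mean_j), with n-1 = 5.
  S[A,A] = ((-4)·(-4) + (1)·(1) + (0)·(0) + (3)·(3) + (1)·(1) + (-1)·(-1)) / 5 = 28/5 = 5.6
  S[A,B] = ((-4)·(-2.5) + (1)·(-1.5) + (0)·(1.5) + (3)·(0.5) + (1)·(1.5) + (-1)·(0.5)) / 5 = 11/5 = 2.2
  S[A,C] = ((-4)·(0.1667) + (1)·(-0.8333) + (0)·(2.1667) + (3)·(2.1667) + (1)·(-1.8333) + (-1)·(-1.8333)) / 5 = 5/5 = 1
  S[B,B] = ((-2.5)·(-2.5) + (-1.5)·(-1.5) + (1.5)·(1.5) + (0.5)·(0.5) + (1.5)·(1.5) + (0.5)·(0.5)) / 5 = 13.5/5 = 2.7
  S[B,C] = ((-2.5)·(0.1667) + (-1.5)·(-0.8333) + (1.5)·(2.1667) + (0.5)·(2.1667) + (1.5)·(-1.8333) + (0.5)·(-1.8333)) / 5 = 1.5/5 = 0.3
  S[C,C] = ((0.1667)·(0.1667) + (-0.8333)·(-0.8333) + (2.1667)·(2.1667) + (2.1667)·(2.1667) + (-1.8333)·(-1.8333) + (-1.8333)·(-1.8333)) / 5 = 16.8333/5 = 3.3667

S is symmetric (S[j,i] = S[i,j]). Assembling:

S = [[5.6, 2.2, 1],
 [2.2, 2.7, 0.3],
 [1, 0.3, 3.3667]]


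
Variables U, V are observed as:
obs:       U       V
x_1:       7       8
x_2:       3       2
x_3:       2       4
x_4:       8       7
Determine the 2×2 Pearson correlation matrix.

Step 1 — column means:
  mean(U) = (7 + 3 + 2 + 8) / 4 = 20/4 = 5
  mean(V) = (8 + 2 + 4 + 7) / 4 = 21/4 = 5.25

Step 2 — sample variances and covariances s[i,j] = (1/(n-1)) · Σ_k (x_{k,i} - mean_i) · (x_{k,j} - mean_j), with n-1 = 3:
  s[U,U] = ((2)·(2) + (-2)·(-2) + (-3)·(-3) + (3)·(3)) / 3 = 26/3 = 8.6667
  s[U,V] = ((2)·(2.75) + (-2)·(-3.25) + (-3)·(-1.25) + (3)·(1.75)) / 3 = 21/3 = 7
  s[V,V] = ((2.75)·(2.75) + (-3.25)·(-3.25) + (-1.25)·(-1.25) + (1.75)·(1.75)) / 3 = 22.75/3 = 7.5833
  Sample standard deviations s_i = √(s[i,i]):
  s(U) = √(8.6667) = 2.9439
  s(V) = √(7.5833) = 2.7538

Step 3 — r_{ij} = s_{ij} / (s_i · s_j):
  r[U,U] = 1 (diagonal).
  r[U,V] = 7 / (2.9439 · 2.7538) = 7 / 8.1069 = 0.8635
  r[V,V] = 1 (diagonal).

R is symmetric with unit diagonal. Assembling:

R = [[1, 0.8635],
 [0.8635, 1]]


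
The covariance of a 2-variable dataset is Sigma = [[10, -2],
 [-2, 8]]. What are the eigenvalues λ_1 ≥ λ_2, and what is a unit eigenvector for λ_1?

Step 1 — characteristic polynomial of 2×2 Sigma:
  det(Sigma - λI) = λ² - trace · λ + det = 0.
  trace = 10 + 8 = 18, det = 10·8 - (-2)² = 76.
Step 2 — discriminant:
  Δ = trace² - 4·det = 324 - 304 = 20.
Step 3 — eigenvalues:
  λ = (trace ± √Δ)/2 = (18 ± 4.4721)/2,
  λ_1 = 11.2361,  λ_2 = 6.7639.

Step 4 — unit eigenvector for λ_1: solve (Sigma - λ_1 I)v = 0. First row:
  (10 - 11.2361)·v_x + (-2)·v_y = 0, i.e. (-1.2361)·v_x + (-2)·v_y = 0,
  so v ∝ (b, λ_1 - a) = (-2, 1.2361); multiply by -1 so the first entry is positive: u = (2, -1.2361).
  ||u|| = √((2)² + (-1.2361)²) = √(5.5279) ≈ 2.3511,
  v_1 = u/||u|| ≈ (0.8507, -0.5257) (||v_1|| = 1).

λ_1 = 11.2361,  λ_2 = 6.7639;  v_1 ≈ (0.8507, -0.5257)


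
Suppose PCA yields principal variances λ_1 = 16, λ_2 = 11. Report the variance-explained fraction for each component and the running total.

Step 1 — total variance = trace(Sigma) = Σ λ_i = 16 + 11 = 27.

Step 2 — fraction explained by component i = λ_i / Σ λ:
  PC1: 16/27 = 0.5926
  PC2: 11/27 = 0.4074

Step 3 — cumulative fraction after k components = (λ_1 + ... + λ_k) / Σ λ:
  k = 1: 16/27 = 0.5926
  k = 2: (16 + 11)/27 = 27/27 = 1

Summary (fraction, with percent):

explained: PC1 0.5926 (59.26%), PC2 0.4074 (40.74%);  cumulative: 0.5926, 1


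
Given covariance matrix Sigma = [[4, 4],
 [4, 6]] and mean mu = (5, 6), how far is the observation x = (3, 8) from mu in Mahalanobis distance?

Step 1 — centre the observation: (x - mu) = (-2, 2).

Step 2 — invert Sigma. det(Sigma) = 4·6 - (4)² = 8.
  Sigma^{-1} = (1/det) · [[d, -b], [-b, a]] = [[0.75, -0.5],
 [-0.5, 0.5]].

Step 3 — form the quadratic (x - mu)^T · Sigma^{-1} · (x - mu):
  Sigma^{-1} · (x - mu) = (-2.5, 2).
  (x - mu)^T · [Sigma^{-1} · (x - mu)] = (-2)·(-2.5) + (2)·(2) = 9.

Step 4 — take square root: d = √(9) ≈ 3.

d(x, mu) = √(9) ≈ 3


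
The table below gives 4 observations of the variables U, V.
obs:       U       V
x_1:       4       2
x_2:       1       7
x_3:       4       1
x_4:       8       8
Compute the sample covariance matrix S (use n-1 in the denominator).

Step 1 — column means:
  mean(U) = (4 + 1 + 4 + 8) / 4 = 17/4 = 4.25
  mean(V) = (2 + 7 + 1 + 8) / 4 = 18/4 = 4.5

Step 2 — sample covariance S[i,j] = (1/(n-1)) · Σ_k (x_{k,i} - mean_i) · (x_{k,j} - mean_j), with n-1 = 3.
  S[U,U] = ((-0.25)·(-0.25) + (-3.25)·(-3.25) + (-0.25)·(-0.25) + (3.75)·(3.75)) / 3 = 24.75/3 = 8.25
  S[U,V] = ((-0.25)·(-2.5) + (-3.25)·(2.5) + (-0.25)·(-3.5) + (3.75)·(3.5)) / 3 = 6.5/3 = 2.1667
  S[V,V] = ((-2.5)·(-2.5) + (2.5)·(2.5) + (-3.5)·(-3.5) + (3.5)·(3.5)) / 3 = 37/3 = 12.3333

S is symmetric (S[j,i] = S[i,j]). Assembling:

S = [[8.25, 2.1667],
 [2.1667, 12.3333]]


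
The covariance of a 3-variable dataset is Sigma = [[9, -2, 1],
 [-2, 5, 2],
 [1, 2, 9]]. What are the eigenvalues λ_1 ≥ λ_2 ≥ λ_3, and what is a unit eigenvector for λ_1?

Step 1 — characteristic polynomial p(λ) = det(λI - Sigma) = λ³ - tr·λ² + c_1·λ - det, where tr = trace, c_1 = sum of the principal 2×2 minors, det = det(Sigma):
  tr = 9 + 5 + 9 = 23,
  c_1 = (9·5 - (-2)²) + (9·9 - (1)²) + (5·9 - (2)²) = 41 + 80 + 41 = 162,
  det = 9·(5·9 - (2)²) - (-2)·((-2)·9 - (2)·(1)) + (1)·((-2)·(2) - 5·(1)) = 9·(41) - (-2)·(-20) + (1)·(-9) = 320.
  So p(λ) = λ³ - 23λ² + 162λ - 320.
Step 2 — look for an integer root (rational root theorem: any rational root is an integer divisor of 320). Testing λ = 10:
  p(10) = 1000 - 2300 + 1620 - 320 = 0  ✓
  Dividing out (λ - 10): p(λ) = (λ - 10)(λ² - 13λ + 32).
Step 3 — remaining eigenvalues from the quadratic λ² - 13λ + 32 = 0:
  Δ = 13² - 4·32 = 169 - 128 = 41,  λ = (13 ± √41)/2 = (13 ± 6.4031)/2 ≈ 9.7016 or 3.2984.
  Sorted: λ_1 = 10,  λ_2 = 9.7016,  λ_3 = 3.2984  (check: sum = 23 = tr ✓).

Step 4 — unit eigenvector for λ_1 = 10: v spans the null space of (Sigma - λ_1 I), whose rows are
  r_1 = (-1, -2, 1),  r_2 = (-2, -5, 2),  r_3 = (1, 2, -1).
  v is orthogonal to every row, so take v ∝ r_1 × r_2 = ((-2)·(2) - (1)·(-5), (1)·(-2) - (-1)·(2), (-1)·(-5) - (-2)·(-2)) = (1, 0, 1).
  Let u = (1, 0, 1).
  ||u|| = √((1)² + (0)² + (1)²) = √(2) ≈ 1.4142,  v_1 = u/||u|| ≈ (0.7071, 0, 0.7071) (||v_1|| = 1).

λ_1 = 10,  λ_2 = 9.7016,  λ_3 = 3.2984;  v_1 ≈ (0.7071, 0, 0.7071)


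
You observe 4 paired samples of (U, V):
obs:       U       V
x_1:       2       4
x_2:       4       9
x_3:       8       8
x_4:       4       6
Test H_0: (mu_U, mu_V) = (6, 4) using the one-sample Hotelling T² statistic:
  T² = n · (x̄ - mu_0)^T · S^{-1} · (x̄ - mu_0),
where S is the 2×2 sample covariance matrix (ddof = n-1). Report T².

Step 1 — sample mean vector:
  mean(U) = (2 + 4 + 8 + 4) / 4 = 18/4 = 4.5
  mean(V) = (4 + 9 + 8 + 6) / 4 = 27/4 = 6.75
  x̄ = (4.5, 6.75),  deviation x̄ - mu_0 = (4.5, 6.75) - (6, 4) = (-1.5, 2.75).

Step 2 — sample covariance matrix, S[i,j] = (1/(n-1)) · Σ_k (x_{k,i} - mean_i) · (x_{k,j} - mean_j), divisor n-1 = 3:
  S[U,U] = ((-2.5)·(-2.5) + (-0.5)·(-0.5) + (3.5)·(3.5) + (-0.5)·(-0.5)) / 3 = 19/3 = 6.3333
  S[U,V] = ((-2.5)·(-2.75) + (-0.5)·(2.25) + (3.5)·(1.25) + (-0.5)·(-0.75)) / 3 = 10.5/3 = 3.5
  S[V,V] = ((-2.75)·(-2.75) + (2.25)·(2.25) + (1.25)·(1.25) + (-0.75)·(-0.75)) / 3 = 14.75/3 = 4.9167
  S = [[6.3333, 3.5],
 [3.5, 4.9167]].

Step 3 — invert S. det(S) = 6.3333·4.9167 - (3.5)² = 18.8889.
  S^{-1} = (1/det) · [[d, -b], [-b, a]] = [[0.2603, -0.1853],
 [-0.1853, 0.3353]].

Step 4 — quadratic form (x̄ - mu_0)^T · S^{-1} · (x̄ - mu_0):
  S^{-1} · (x̄ - mu_0) = (-0.9, 1.2),
  (x̄ - mu_0)^T · [...] = (-1.5)·(-0.9) + (2.75)·(1.2) = 4.65.

Step 5 — scale by n: T² = 4 · 4.65 = 18.6.

T² ≈ 18.6
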